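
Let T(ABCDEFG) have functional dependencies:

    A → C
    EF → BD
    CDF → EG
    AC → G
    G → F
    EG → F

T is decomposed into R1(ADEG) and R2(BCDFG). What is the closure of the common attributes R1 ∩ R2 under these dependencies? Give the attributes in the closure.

R1 ∩ R2 = {DG}.
G → F applies, adding F
Closure: {DFG}.

DFG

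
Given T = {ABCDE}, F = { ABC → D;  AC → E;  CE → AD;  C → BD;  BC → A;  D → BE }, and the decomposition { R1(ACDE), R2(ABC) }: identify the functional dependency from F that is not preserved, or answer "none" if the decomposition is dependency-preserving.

D → BE

Check D → BE: no single fragment contains all of {BDE}, and the restricted closure of {D} across the fragments never reaches {BE}.
ABC → D is preserved.
AC → E is preserved.
CE → AD is preserved.
C → BD is preserved.
BC → A is preserved.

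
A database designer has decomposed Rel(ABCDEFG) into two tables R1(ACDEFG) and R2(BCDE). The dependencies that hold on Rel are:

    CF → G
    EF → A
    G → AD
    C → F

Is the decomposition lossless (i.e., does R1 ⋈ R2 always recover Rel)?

Yes

Common attributes: R1 ∩ R2 = {CDE}.
Closure of {CDE}: C → F applies, adding F; CF → G applies, adding G; EF → A applies, adding A. So (CDE)⁺ = {ACDEFG}.
This closure contains every attribute of R1, so R1 ∩ R2 → R1. The join is lossless.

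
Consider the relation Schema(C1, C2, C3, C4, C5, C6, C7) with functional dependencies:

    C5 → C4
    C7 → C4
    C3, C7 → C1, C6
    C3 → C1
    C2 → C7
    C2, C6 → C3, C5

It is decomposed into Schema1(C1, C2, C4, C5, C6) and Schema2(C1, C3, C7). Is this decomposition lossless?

Common attributes: Schema1 ∩ Schema2 = {C1}.
No dependency enlarges {C1}, so (C1)⁺ = {C1}.
The closure contains neither all of Schema1 = {C1, C2, C4, C5, C6} nor all of Schema2 = {C1, C3, C7}, so the common attributes are not a superkey of either fragment. The join is lossy.

No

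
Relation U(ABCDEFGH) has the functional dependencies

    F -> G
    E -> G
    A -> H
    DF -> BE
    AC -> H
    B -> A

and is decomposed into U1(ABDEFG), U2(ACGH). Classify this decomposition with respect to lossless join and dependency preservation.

Lossless test: (AG)⁺ = {AGH}, which is a superkey of neither fragment — lossy.
Dependency preservation: every FD's attributes lie within a single fragment, so each can be enforced locally — preserved.

lossy but dependency-preserving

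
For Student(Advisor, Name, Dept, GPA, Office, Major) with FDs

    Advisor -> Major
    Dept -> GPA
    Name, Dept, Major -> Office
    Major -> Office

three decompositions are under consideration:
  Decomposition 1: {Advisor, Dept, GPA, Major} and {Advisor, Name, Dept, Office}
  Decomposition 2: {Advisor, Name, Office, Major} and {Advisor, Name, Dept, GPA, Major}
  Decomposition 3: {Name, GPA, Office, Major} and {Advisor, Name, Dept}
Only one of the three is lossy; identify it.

Decomposition 3

Decomposition 1: common = {Advisor, Dept}, closure = {Advisor, Dept, GPA, Office, Major} → lossless.
Decomposition 2: common = {Advisor, Name, Major}, closure = {Advisor, Name, Office, Major} → lossless.
Decomposition 3: common = {Name}, closure = {Name} → lossy.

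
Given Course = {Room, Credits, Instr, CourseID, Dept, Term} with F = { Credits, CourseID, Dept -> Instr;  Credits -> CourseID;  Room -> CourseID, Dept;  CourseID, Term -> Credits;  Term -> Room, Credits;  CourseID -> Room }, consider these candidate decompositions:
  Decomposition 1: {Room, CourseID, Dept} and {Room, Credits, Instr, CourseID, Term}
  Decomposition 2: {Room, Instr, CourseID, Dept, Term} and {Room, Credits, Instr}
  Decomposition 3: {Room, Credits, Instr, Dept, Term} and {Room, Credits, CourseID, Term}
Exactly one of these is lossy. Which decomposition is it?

Decomposition 1: common = {Room, CourseID}, closure = {Room, CourseID, Dept} → lossless.
Decomposition 2: common = {Room, Instr}, closure = {Room, Instr, CourseID, Dept} → lossy.
Decomposition 3: common = {Room, Credits, Term}, closure = {Room, Credits, Instr, CourseID, Dept, Term} → lossless.

Decomposition 2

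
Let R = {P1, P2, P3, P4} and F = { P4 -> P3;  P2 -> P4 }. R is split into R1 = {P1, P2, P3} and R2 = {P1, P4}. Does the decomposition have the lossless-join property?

Common attributes: R1 ∩ R2 = {P1}.
No dependency enlarges {P1}, so (P1)⁺ = {P1}.
The closure contains neither all of R1 = {P1, P2, P3} nor all of R2 = {P1, P4}, so the common attributes are not a superkey of either fragment. The join is lossy.

No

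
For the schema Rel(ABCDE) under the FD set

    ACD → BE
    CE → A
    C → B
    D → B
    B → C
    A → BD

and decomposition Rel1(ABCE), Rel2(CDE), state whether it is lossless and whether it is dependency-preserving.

lossless and dependency-preserving

Lossless test: (CE)⁺ = {ABCDE}, which contains all of one fragment — lossless.
Dependency preservation: ACD → BE; D → B; A → BD are not contained in any single fragment, but the restricted closure of each left-hand side across the fragments still reaches the right-hand side; the remaining FDs each lie inside some fragment. All dependencies are preserved.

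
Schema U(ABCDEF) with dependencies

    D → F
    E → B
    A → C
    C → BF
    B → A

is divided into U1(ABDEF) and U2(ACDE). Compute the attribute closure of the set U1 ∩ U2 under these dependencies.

ABCDEF

U1 ∩ U2 = {ADE}.
D → F applies, adding F
E → B applies, adding B
A → C applies, adding C
Closure: {ABCDEF}.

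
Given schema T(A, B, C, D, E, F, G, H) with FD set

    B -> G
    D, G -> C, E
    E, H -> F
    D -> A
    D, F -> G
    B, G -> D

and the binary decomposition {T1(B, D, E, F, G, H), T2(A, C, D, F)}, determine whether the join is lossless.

Yes

Common attributes: T1 ∩ T2 = {D, F}.
Closure of {D, F}: D → A applies, adding A; D, F → G applies, adding G; D, G → C, E applies, adding C, E. So (D, F)⁺ = {A, C, D, E, F, G}.
This closure contains every attribute of T2, so T1 ∩ T2 → T2. The join is lossless.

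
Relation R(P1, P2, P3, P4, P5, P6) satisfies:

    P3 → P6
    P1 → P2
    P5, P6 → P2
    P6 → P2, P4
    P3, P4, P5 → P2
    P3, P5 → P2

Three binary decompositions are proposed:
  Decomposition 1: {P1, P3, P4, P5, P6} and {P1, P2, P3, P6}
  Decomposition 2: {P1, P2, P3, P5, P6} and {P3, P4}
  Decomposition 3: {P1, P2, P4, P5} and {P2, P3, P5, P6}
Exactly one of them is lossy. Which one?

Decomposition 3

Decomposition 1: common = {P1, P3, P6}, closure = {P1, P2, P3, P4, P6} → lossless.
Decomposition 2: common = {P3}, closure = {P2, P3, P4, P6} → lossless.
Decomposition 3: common = {P2, P5}, closure = {P2, P5} → lossy.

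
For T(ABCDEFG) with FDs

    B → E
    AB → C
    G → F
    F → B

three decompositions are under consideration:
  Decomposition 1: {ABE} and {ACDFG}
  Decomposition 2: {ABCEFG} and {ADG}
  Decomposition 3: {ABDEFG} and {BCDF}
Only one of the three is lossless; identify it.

Decomposition 2

Decomposition 1: common = {A}, closure = {A} → lossy.
Decomposition 2: common = {AG}, closure = {ABCEFG} → lossless.
Decomposition 3: common = {BDF}, closure = {BDEF} → lossy.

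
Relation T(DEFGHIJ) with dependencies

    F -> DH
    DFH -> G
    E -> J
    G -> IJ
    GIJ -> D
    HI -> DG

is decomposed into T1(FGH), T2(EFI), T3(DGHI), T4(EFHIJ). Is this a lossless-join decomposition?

Yes

Chase test. Columns are DEFGHIJ; row i has aⱼ where attribute j ∈ Ti, else bᵢⱼ.
Initial tableau (one row per fragment):
  row 1: b11 b12 a3 a4 a5 b16 b17
  row 2: b21 a2 a3 b24 b25 a6 b27
  row 3: a1 b32 b33 a4 a5 a6 b37
  row 4: b41 a2 a3 b44 a5 a6 a7
Rows 1 and 2 agree on F; apply F→DH and equate their DH entries.
Rows 1 and 4 agree on F; apply F→DH and equate their DH entries.
Rows 1 and 2 agree on DFH; apply DFH→G and equate their G entries.
Rows 1 and 4 agree on DFH; apply DFH→G and equate their G entries.
Rows 2 and 4 agree on E; apply E→J and equate their J entries.
Rows 1 and 2 agree on G; apply G→IJ and equate their IJ entries.
Rows 1 and 3 agree on G; apply G→IJ and equate their IJ entries.
Rows 1 and 3 agree on GIJ; apply GIJ→D and equate their D entries.
Row 2 is now all distinguished symbols — the join is lossless.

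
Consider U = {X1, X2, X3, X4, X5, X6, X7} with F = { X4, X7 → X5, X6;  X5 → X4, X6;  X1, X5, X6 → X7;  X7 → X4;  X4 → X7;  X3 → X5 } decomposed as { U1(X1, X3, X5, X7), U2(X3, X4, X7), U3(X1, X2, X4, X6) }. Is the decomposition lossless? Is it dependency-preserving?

Lossless test (chase): Rows 1 and 2 agree on X7; apply X7→X4 and equate their X4 entries. Rows 1 and 3 agree on X4; apply X4→X7 and equate their X7 entries. Rows 1 and 2 agree on X3; apply X3→X5 and equate their X5 entries. Rows 1 and 2 agree on X4, X7; apply X4, X7→X5, X6 and equate their X5, X6 entries. Rows 1 and 3 agree on X4, X7; apply X4, X7→X5, X6 and equate their X5, X6 entries. No row becomes fully distinguished — the join is lossy.
Dependency preservation: X4, X7 → X5, X6; X5 → X4, X6; X1, X5, X6 → X7 are not contained in any single fragment, but the restricted closure of each left-hand side across the fragments still reaches the right-hand side; the remaining FDs each lie inside some fragment. All dependencies are preserved.

lossy but dependency-preserving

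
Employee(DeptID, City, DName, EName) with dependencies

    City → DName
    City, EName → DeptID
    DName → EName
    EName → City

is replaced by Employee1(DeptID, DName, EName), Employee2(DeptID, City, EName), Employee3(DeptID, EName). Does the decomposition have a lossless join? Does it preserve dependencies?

Lossless test (chase): Rows 1 and 2 agree on EName; apply EName→City and equate their City entries. Rows 1 and 3 agree on EName; apply EName→City and equate their City entries. Rows 1 and 2 agree on City; apply City→DName and equate their DName entries. Rows 1 and 3 agree on City; apply City→DName and equate their DName entries. Row 1 is now all distinguished symbols — the join is lossless.
Dependency preservation: City → DName is not contained in any single fragment, but the restricted closure of its left-hand side across the fragments still reaches the right-hand side; the remaining FDs each lie inside some fragment. All dependencies are preserved.

lossless and dependency-preserving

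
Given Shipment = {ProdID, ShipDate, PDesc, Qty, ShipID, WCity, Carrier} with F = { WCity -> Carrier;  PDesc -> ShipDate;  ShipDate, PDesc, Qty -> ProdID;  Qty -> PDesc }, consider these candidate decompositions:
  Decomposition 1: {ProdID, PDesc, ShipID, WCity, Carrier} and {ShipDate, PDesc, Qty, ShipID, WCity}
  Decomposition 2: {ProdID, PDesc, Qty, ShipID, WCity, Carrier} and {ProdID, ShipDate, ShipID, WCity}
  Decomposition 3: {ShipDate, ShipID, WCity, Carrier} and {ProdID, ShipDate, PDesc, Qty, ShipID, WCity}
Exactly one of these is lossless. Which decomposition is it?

Decomposition 1: common = {PDesc, ShipID, WCity}, closure = {ShipDate, PDesc, ShipID, WCity, Carrier} → lossy.
Decomposition 2: common = {ProdID, ShipID, WCity}, closure = {ProdID, ShipID, WCity, Carrier} → lossy.
Decomposition 3: common = {ShipDate, ShipID, WCity}, closure = {ShipDate, ShipID, WCity, Carrier} → lossless.

Decomposition 3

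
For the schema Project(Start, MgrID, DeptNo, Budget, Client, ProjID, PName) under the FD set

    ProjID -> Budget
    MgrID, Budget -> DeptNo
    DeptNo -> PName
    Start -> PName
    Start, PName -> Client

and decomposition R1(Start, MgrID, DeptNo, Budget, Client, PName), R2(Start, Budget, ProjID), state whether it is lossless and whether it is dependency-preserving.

Lossless test: (Start, Budget)⁺ = {Start, Budget, Client, PName}, which is a superkey of neither fragment — lossy.
Dependency preservation: every FD's attributes lie within a single fragment, so each can be enforced locally — preserved.

lossy but dependency-preserving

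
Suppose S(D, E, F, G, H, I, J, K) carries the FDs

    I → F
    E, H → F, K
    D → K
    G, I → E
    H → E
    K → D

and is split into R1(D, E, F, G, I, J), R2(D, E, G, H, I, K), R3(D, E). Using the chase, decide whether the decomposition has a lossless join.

Chase test. Columns are D, E, F, G, H, I, J, K; row i has aⱼ where attribute j ∈ Ri, else bᵢⱼ.
Initial tableau (one row per fragment):
  row 1: a1 a2 a3 a4 b15 a6 a7 b18
  row 2: a1 a2 b23 a4 a5 a6 b27 a8
  row 3: a1 a2 b33 b34 b35 b36 b37 b38
Rows 1 and 2 agree on I; apply I→F and equate their F entries.
Rows 1 and 2 agree on D; apply D→K and equate their K entries.
Rows 1 and 3 agree on D; apply D→K and equate their K entries.
No row becomes fully distinguished — the join is lossy.

No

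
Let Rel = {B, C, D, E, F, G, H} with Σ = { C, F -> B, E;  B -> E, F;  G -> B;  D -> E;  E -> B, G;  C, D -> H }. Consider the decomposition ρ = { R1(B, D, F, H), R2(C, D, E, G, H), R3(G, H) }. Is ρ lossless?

Chase test. Columns are B, C, D, E, F, G, H; row i has aⱼ where attribute j ∈ Ri, else bᵢⱼ.
Initial tableau (one row per fragment):
  row 1: a1 b12 a3 b14 a5 b16 a7
  row 2: b21 a2 a3 a4 b25 a6 a7
  row 3: b31 b32 b33 b34 b35 a6 a7
Rows 2 and 3 agree on G; apply G→B and equate their B entries.
Rows 1 and 2 agree on D; apply D→E and equate their E entries.
Rows 1 and 2 agree on E; apply E→B, G and equate their B, G entries.
Rows 1 and 2 agree on B; apply B→E, F and equate their E, F entries.
Rows 1 and 3 agree on B; apply B→E, F and equate their E, F entries.
Row 2 is now all distinguished symbols — the join is lossless.

Yes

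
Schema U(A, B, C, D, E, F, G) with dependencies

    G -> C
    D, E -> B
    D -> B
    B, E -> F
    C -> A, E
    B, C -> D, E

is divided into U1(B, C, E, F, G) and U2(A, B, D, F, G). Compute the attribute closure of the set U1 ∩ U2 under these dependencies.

U1 ∩ U2 = {B, F, G}.
G → C applies, adding C
C → A, E applies, adding A, E
B, C → D, E applies, adding D
Closure: {A, B, C, D, E, F, G}.

A, B, C, D, E, F, G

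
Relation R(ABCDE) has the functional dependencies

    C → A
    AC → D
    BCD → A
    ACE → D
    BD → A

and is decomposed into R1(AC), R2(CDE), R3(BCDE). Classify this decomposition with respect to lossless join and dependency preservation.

Lossless test (chase): Rows 1 and 2 agree on C; apply C→A and equate their A entries. Rows 1 and 3 agree on C; apply C→A and equate their A entries. Rows 1 and 2 agree on AC; apply AC→D and equate their D entries. Row 3 is now all distinguished symbols — the join is lossless.
Dependency preservation: the restricted closure of {BD} across the fragments never reaches {A}, so BD → A cannot be enforced without a join — not preserved.

lossless but not dependency-preserving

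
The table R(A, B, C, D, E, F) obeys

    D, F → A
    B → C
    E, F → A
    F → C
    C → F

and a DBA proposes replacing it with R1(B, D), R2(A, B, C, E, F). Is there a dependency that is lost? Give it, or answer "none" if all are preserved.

Check D, F → A: no single fragment contains all of {A, D, F}, and the restricted closure of {D, F} across the fragments never reaches {A}.
B → C is preserved.
E, F → A is preserved.
F → C is preserved.
C → F is preserved.

D, F → A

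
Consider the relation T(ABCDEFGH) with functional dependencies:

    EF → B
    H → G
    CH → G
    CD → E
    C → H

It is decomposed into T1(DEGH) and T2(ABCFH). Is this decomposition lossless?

No

Common attributes: T1 ∩ T2 = {H}.
Closure of {H}: H → G applies, adding G. So (H)⁺ = {GH}.
The closure contains neither all of T1 = {DEGH} nor all of T2 = {ABCFH}, so the common attributes are not a superkey of either fragment. The join is lossy.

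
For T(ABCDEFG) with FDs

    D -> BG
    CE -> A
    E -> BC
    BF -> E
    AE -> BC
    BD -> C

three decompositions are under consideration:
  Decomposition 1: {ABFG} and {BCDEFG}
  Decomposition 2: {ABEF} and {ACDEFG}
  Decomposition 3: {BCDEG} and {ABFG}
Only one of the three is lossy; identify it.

Decomposition 3

Decomposition 1: common = {BFG}, closure = {ABCEFG} → lossless.
Decomposition 2: common = {AEF}, closure = {ABCEF} → lossless.
Decomposition 3: common = {BG}, closure = {BG} → lossy.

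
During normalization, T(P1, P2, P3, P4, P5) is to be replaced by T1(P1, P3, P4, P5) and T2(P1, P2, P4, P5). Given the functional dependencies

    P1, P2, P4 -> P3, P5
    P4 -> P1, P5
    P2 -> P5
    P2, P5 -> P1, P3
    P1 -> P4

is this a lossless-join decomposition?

No

Common attributes: T1 ∩ T2 = {P1, P4, P5}.
No dependency enlarges {P1, P4, P5}, so (P1, P4, P5)⁺ = {P1, P4, P5}.
The closure contains neither all of T1 = {P1, P3, P4, P5} nor all of T2 = {P1, P2, P4, P5}, so the common attributes are not a superkey of either fragment. The join is lossy.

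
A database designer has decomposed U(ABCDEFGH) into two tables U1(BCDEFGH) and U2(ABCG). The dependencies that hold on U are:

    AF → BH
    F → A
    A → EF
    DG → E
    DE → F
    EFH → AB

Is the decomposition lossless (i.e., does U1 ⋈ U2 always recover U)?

Common attributes: U1 ∩ U2 = {BCG}.
No dependency enlarges {BCG}, so (BCG)⁺ = {BCG}.
The closure contains neither all of U1 = {BCDEFGH} nor all of U2 = {ABCG}, so the common attributes are not a superkey of either fragment. The join is lossy.

No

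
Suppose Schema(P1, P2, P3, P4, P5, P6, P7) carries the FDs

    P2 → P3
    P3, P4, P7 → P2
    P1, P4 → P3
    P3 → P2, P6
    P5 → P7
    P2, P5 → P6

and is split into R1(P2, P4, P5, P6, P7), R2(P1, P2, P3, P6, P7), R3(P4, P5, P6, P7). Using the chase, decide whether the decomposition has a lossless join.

Chase test. Columns are P1, P2, P3, P4, P5, P6, P7; row i has aⱼ where attribute j ∈ Ri, else bᵢⱼ.
Initial tableau (one row per fragment):
  row 1: b11 a2 b13 a4 a5 a6 a7
  row 2: a1 a2 a3 b24 b25 a6 a7
  row 3: b31 b32 b33 a4 a5 a6 a7
Rows 1 and 2 agree on P2; apply P2→P3 and equate their P3 entries.
No row becomes fully distinguished — the join is lossy.

No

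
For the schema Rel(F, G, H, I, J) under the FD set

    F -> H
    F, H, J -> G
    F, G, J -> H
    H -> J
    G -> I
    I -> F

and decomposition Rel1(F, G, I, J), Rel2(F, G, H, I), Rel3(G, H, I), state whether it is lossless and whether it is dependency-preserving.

Lossless test (chase): Rows 1 and 2 agree on F; apply F→H and equate their H entries. Rows 1 and 2 agree on H; apply H→J and equate their J entries. Rows 1 and 3 agree on H; apply H→J and equate their J entries. Rows 1 and 3 agree on I; apply I→F and equate their F entries. Row 1 is now all distinguished symbols — the join is lossless.
Dependency preservation: the restricted closure of {H} across the fragments never reaches {J}, so H → J cannot be enforced without a join — not preserved.

lossless but not dependency-preserving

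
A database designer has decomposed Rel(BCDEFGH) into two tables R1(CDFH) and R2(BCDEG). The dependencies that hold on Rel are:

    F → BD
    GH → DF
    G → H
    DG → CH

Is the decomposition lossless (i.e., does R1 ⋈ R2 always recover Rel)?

Common attributes: R1 ∩ R2 = {CD}.
No dependency enlarges {CD}, so (CD)⁺ = {CD}.
The closure contains neither all of R1 = {CDFH} nor all of R2 = {BCDEG}, so the common attributes are not a superkey of either fragment. The join is lossy.

No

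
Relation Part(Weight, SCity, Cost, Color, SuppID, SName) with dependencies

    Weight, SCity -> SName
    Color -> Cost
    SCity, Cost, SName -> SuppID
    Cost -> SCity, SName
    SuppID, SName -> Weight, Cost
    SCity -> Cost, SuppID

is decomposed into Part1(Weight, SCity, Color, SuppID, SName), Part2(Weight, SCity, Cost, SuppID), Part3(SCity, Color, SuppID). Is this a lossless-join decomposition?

Yes

Chase test. Columns are Weight, SCity, Cost, Color, SuppID, SName; row i has aⱼ where attribute j ∈ Parti, else bᵢⱼ.
Initial tableau (one row per fragment):
  row 1: a1 a2 b13 a4 a5 a6
  row 2: a1 a2 a3 b24 a5 b26
  row 3: b31 a2 b33 a4 a5 b36
Rows 1 and 2 agree on Weight, SCity; apply Weight, SCity→SName and equate their SName entries.
Rows 1 and 3 agree on Color; apply Color→Cost and equate their Cost entries.
Rows 1 and 3 agree on Cost; apply Cost→SCity, SName and equate their SCity, SName entries.
Rows 1 and 2 agree on SuppID, SName; apply SuppID, SName→Weight, Cost and equate their Weight, Cost entries.
Rows 1 and 3 agree on SuppID, SName; apply SuppID, SName→Weight, Cost and equate their Weight, Cost entries.
Row 1 is now all distinguished symbols — the join is lossless.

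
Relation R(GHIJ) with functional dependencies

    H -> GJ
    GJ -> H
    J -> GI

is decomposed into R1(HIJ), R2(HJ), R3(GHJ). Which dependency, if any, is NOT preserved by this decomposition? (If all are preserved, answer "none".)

H → GJ lies within R3.
GJ → H lies within R3.
J → GI: restricted closure across fragments reaches GI.
Every dependency is enforceable on the fragments, so the decomposition is dependency-preserving.

none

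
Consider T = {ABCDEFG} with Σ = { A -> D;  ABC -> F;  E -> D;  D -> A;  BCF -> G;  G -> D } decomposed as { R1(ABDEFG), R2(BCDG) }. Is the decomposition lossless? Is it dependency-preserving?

lossy and not dependency-preserving

Lossless test: (BDG)⁺ = {ABDG}, which is a superkey of neither fragment — lossy.
Dependency preservation: the restricted closure of {ABC} across the fragments never reaches {F}, so ABC → F cannot be enforced without a join — not preserved.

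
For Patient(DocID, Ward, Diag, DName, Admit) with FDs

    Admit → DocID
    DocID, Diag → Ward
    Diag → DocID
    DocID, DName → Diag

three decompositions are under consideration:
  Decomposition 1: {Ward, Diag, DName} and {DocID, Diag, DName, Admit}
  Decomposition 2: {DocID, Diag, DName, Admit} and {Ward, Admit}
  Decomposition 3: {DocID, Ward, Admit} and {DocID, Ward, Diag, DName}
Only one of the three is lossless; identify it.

Decomposition 1

Decomposition 1: common = {Diag, DName}, closure = {DocID, Ward, Diag, DName} → lossless.
Decomposition 2: common = {Admit}, closure = {DocID, Admit} → lossy.
Decomposition 3: common = {DocID, Ward}, closure = {DocID, Ward} → lossy.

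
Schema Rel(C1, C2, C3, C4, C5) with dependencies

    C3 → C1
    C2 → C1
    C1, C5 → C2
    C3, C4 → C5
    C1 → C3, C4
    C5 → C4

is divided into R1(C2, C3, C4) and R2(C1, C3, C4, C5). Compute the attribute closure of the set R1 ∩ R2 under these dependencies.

C1, C2, C3, C4, C5

R1 ∩ R2 = {C3, C4}.
C3 → C1 applies, adding C1
C3, C4 → C5 applies, adding C5
C1, C5 → C2 applies, adding C2
Closure: {C1, C2, C3, C4, C5}.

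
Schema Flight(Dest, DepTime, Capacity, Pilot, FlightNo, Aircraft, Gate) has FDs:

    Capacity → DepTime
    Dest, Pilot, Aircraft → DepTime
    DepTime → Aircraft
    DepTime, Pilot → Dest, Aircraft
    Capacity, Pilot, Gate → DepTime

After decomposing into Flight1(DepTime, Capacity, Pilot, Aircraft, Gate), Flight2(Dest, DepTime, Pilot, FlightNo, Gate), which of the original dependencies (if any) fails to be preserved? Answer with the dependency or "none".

Check Dest, Pilot, Aircraft → DepTime: no single fragment contains all of {Dest, DepTime, Pilot, Aircraft}, and the restricted closure of {Dest, Pilot, Aircraft} across the fragments never reaches {DepTime}.
Capacity → DepTime is preserved.
DepTime → Aircraft is preserved.
DepTime, Pilot → Dest, Aircraft is preserved.
Capacity, Pilot, Gate → DepTime is preserved.

Dest, Pilot, Aircraft → DepTime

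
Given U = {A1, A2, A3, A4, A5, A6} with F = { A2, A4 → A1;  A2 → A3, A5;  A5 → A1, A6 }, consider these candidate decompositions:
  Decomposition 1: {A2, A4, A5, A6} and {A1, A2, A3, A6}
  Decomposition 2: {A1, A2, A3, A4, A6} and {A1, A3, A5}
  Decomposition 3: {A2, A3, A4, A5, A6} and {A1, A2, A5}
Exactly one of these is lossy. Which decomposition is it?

Decomposition 2

Decomposition 1: common = {A2, A6}, closure = {A1, A2, A3, A5, A6} → lossless.
Decomposition 2: common = {A1, A3}, closure = {A1, A3} → lossy.
Decomposition 3: common = {A2, A5}, closure = {A1, A2, A3, A5, A6} → lossless.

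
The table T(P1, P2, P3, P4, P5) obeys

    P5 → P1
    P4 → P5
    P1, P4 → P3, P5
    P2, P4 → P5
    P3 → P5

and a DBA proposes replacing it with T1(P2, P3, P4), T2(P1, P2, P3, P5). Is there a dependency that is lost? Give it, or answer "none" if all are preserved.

none

P5 → P1 lies within T2.
P4 → P5: restricted closure across fragments reaches P5.
P1, P4 → P3, P5: restricted closure across fragments reaches P3, P5.
P2, P4 → P5: restricted closure across fragments reaches P5.
P3 → P5 lies within T2.
Every dependency is enforceable on the fragments, so the decomposition is dependency-preserving.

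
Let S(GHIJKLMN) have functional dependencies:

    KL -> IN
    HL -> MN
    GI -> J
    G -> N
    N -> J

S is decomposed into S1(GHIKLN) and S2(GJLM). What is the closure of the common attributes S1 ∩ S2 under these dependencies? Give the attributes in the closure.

GJLN

S1 ∩ S2 = {GL}.
G → N applies, adding N
N → J applies, adding J
Closure: {GJLN}.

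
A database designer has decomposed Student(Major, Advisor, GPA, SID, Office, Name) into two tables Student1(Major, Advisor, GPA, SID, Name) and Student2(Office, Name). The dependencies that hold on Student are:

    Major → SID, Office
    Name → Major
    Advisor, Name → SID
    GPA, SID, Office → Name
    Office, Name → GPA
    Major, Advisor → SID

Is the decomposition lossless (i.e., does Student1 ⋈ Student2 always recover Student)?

Yes

Common attributes: Student1 ∩ Student2 = {Name}.
Closure of {Name}: Name → Major applies, adding Major; Major → SID, Office applies, adding SID, Office; Office, Name → GPA applies, adding GPA. So (Name)⁺ = {Major, GPA, SID, Office, Name}.
This closure contains every attribute of Student2, so Student1 ∩ Student2 → Student2. The join is lossless.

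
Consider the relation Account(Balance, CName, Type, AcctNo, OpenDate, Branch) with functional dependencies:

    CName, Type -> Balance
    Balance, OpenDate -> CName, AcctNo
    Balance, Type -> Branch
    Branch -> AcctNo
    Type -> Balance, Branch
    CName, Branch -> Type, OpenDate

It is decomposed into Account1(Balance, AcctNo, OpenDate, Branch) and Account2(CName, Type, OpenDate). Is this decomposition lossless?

No

Common attributes: Account1 ∩ Account2 = {OpenDate}.
No dependency enlarges {OpenDate}, so (OpenDate)⁺ = {OpenDate}.
The closure contains neither all of Account1 = {Balance, AcctNo, OpenDate, Branch} nor all of Account2 = {CName, Type, OpenDate}, so the common attributes are not a superkey of either fragment. The join is lossy.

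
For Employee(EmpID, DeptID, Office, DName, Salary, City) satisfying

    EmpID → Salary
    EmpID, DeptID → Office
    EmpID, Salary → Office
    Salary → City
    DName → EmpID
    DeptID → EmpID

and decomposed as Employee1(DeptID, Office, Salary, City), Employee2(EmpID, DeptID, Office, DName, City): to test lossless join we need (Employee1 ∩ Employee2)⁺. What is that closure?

EmpID, DeptID, Office, Salary, City

Employee1 ∩ Employee2 = {DeptID, Office, City}.
DeptID → EmpID applies, adding EmpID
EmpID → Salary applies, adding Salary
Closure: {EmpID, DeptID, Office, Salary, City}.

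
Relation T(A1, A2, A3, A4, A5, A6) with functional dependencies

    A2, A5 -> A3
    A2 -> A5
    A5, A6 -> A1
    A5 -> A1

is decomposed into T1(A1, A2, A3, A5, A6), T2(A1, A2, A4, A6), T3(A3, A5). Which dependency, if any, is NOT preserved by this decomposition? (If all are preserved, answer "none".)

none

A2, A5 → A3 lies within T1.
A2 → A5 lies within T1.
A5, A6 → A1 lies within T1.
A5 → A1 lies within T1.
Every dependency is enforceable on the fragments, so the decomposition is dependency-preserving.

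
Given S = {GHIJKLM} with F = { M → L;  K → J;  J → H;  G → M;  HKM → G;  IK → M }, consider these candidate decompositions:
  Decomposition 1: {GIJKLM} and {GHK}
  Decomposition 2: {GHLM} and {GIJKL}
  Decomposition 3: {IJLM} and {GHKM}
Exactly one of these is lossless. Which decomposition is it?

Decomposition 1

Decomposition 1: common = {GK}, closure = {GHJKLM} → lossless.
Decomposition 2: common = {GL}, closure = {GLM} → lossy.
Decomposition 3: common = {M}, closure = {LM} → lossy.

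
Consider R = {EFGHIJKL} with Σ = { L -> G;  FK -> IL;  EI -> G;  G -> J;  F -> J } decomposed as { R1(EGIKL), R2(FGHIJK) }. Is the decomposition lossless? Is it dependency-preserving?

lossy and not dependency-preserving

Lossless test: (GIK)⁺ = {GIJK}, which is a superkey of neither fragment — lossy.
Dependency preservation: the restricted closure of {FK} across the fragments never reaches {IL}, so FK → IL cannot be enforced without a join — not preserved.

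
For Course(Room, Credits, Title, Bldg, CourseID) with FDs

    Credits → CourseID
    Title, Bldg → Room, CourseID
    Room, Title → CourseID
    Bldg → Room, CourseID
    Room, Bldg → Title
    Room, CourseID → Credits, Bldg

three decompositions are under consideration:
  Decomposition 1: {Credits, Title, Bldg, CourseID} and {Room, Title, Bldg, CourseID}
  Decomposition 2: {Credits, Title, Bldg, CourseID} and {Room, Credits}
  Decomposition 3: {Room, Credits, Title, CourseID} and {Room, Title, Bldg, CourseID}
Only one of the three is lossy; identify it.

Decomposition 1: common = {Title, Bldg, CourseID}, closure = {Room, Credits, Title, Bldg, CourseID} → lossless.
Decomposition 2: common = {Credits}, closure = {Credits, CourseID} → lossy.
Decomposition 3: common = {Room, Title, CourseID}, closure = {Room, Credits, Title, Bldg, CourseID} → lossless.

Decomposition 2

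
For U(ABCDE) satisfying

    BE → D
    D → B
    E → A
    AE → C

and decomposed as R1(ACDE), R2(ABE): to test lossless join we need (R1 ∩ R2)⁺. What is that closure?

ACE

R1 ∩ R2 = {AE}.
AE → C applies, adding C
Closure: {ACE}.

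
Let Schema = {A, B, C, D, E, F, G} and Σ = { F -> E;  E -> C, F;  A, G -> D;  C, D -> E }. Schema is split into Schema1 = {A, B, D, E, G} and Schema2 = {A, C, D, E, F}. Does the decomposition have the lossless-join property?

Yes

Common attributes: Schema1 ∩ Schema2 = {A, D, E}.
Closure of {A, D, E}: E → C, F applies, adding C, F. So (A, D, E)⁺ = {A, C, D, E, F}.
This closure contains every attribute of Schema2, so Schema1 ∩ Schema2 → Schema2. The join is lossless.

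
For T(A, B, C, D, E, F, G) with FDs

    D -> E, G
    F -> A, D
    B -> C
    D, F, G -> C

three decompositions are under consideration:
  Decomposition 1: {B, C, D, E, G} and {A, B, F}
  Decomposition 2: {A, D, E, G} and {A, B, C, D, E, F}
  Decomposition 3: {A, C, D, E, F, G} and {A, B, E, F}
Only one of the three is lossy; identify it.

Decomposition 1: common = {B}, closure = {B, C} → lossy.
Decomposition 2: common = {A, D, E}, closure = {A, D, E, G} → lossless.
Decomposition 3: common = {A, E, F}, closure = {A, C, D, E, F, G} → lossless.

Decomposition 1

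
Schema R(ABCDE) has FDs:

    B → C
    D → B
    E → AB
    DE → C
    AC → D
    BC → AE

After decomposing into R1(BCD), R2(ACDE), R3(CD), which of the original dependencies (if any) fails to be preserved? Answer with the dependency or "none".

B → C lies within R1.
D → B lies within R1.
E → AB: restricted closure across fragments reaches AB.
DE → C lies within R2.
AC → D lies within R2.
BC → AE: restricted closure across fragments reaches AE.
Every dependency is enforceable on the fragments, so the decomposition is dependency-preserving.

none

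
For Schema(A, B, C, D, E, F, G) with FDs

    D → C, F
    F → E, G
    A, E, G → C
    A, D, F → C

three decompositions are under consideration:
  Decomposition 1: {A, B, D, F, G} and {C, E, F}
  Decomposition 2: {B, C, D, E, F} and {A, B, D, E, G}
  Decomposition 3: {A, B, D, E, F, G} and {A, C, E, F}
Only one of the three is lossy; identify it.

Decomposition 1

Decomposition 1: common = {F}, closure = {E, F, G} → lossy.
Decomposition 2: common = {B, D, E}, closure = {B, C, D, E, F, G} → lossless.
Decomposition 3: common = {A, E, F}, closure = {A, C, E, F, G} → lossless.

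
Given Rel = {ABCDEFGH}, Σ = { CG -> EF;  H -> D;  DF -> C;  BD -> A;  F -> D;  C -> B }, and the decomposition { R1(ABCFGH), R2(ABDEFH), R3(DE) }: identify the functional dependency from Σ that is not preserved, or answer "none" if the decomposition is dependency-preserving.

CG -> EF

Check CG → EF: no single fragment contains all of {CEFG}, and the restricted closure of {CG} across the fragments never reaches {EF}.
H → D is preserved.
DF → C is preserved.
BD → A is preserved.
F → D is preserved.
C → B is preserved.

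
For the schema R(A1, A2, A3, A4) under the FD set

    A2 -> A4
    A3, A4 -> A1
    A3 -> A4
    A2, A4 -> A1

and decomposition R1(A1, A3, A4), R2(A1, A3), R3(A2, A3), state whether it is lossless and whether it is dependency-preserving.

Lossless test (chase): Rows 1 and 2 agree on A3; apply A3→A4 and equate their A4 entries. Rows 1 and 3 agree on A3; apply A3→A4 and equate their A4 entries. Rows 1 and 3 agree on A3, A4; apply A3, A4→A1 and equate their A1 entries. Row 3 is now all distinguished symbols — the join is lossless.
Dependency preservation: the restricted closure of {A2} across the fragments never reaches {A4}, so A2 → A4 cannot be enforced without a join — not preserved.

lossless but not dependency-preserving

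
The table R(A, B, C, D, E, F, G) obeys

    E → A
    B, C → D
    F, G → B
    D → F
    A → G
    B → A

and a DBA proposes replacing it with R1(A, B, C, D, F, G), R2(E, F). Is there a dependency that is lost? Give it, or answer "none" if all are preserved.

E → A

Check E → A: no single fragment contains all of {A, E}, and the restricted closure of {E} across the fragments never reaches {A}.
B, C → D is preserved.
F, G → B is preserved.
D → F is preserved.
A → G is preserved.
B → A is preserved.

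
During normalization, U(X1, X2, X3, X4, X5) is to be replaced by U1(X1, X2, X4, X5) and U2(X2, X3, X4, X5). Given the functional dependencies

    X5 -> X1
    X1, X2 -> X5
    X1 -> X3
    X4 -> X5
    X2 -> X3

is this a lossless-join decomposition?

Yes

Common attributes: U1 ∩ U2 = {X2, X4, X5}.
Closure of {X2, X4, X5}: X5 → X1 applies, adding X1; X1 → X3 applies, adding X3. So (X2, X4, X5)⁺ = {X1, X2, X3, X4, X5}.
This closure contains every attribute of U1, so U1 ∩ U2 → U1. The join is lossless.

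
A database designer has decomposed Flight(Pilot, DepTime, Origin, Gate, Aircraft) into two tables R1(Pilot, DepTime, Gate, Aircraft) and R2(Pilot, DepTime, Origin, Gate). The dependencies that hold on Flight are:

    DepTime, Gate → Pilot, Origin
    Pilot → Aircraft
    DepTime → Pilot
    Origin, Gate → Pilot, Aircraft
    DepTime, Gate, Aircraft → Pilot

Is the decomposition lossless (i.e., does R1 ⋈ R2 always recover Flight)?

Yes

Common attributes: R1 ∩ R2 = {Pilot, DepTime, Gate}.
Closure of {Pilot, DepTime, Gate}: DepTime, Gate → Pilot, Origin applies, adding Origin; Pilot → Aircraft applies, adding Aircraft. So (Pilot, DepTime, Gate)⁺ = {Pilot, DepTime, Origin, Gate, Aircraft}.
This closure contains every attribute of R1, so R1 ∩ R2 → R1. The join is lossless.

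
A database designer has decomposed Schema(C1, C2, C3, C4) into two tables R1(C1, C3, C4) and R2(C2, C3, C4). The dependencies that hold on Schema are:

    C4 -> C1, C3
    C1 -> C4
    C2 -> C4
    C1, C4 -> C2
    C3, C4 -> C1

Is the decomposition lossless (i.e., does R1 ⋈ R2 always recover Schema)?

Yes

Common attributes: R1 ∩ R2 = {C3, C4}.
Closure of {C3, C4}: C4 → C1, C3 applies, adding C1; C1, C4 → C2 applies, adding C2. So (C3, C4)⁺ = {C1, C2, C3, C4}.
This closure contains every attribute of R1, so R1 ∩ R2 → R1. The join is lossless.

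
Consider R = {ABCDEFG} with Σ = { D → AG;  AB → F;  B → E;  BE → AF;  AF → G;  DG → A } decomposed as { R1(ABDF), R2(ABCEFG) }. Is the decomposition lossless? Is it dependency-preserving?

lossy and not dependency-preserving

Lossless test: (ABF)⁺ = {ABEFG}, which is a superkey of neither fragment — lossy.
Dependency preservation: the restricted closure of {D} across the fragments never reaches {AG}, so D → AG cannot be enforced without a join — not preserved.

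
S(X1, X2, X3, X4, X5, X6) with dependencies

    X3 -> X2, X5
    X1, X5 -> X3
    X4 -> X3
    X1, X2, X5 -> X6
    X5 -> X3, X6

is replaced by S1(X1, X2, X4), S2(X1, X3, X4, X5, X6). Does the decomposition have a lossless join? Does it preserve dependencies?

lossless but not dependency-preserving

Lossless test: (X1, X4)⁺ = {X1, X2, X3, X4, X5, X6}, which contains all of one fragment — lossless.
Dependency preservation: the restricted closure of {X3} across the fragments never reaches {X2, X5}, so X3 → X2, X5 cannot be enforced without a join — not preserved.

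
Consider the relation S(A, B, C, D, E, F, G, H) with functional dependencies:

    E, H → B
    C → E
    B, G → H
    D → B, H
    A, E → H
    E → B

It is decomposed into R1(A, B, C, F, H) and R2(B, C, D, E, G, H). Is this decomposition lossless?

Common attributes: R1 ∩ R2 = {B, C, H}.
Closure of {B, C, H}: C → E applies, adding E. So (B, C, H)⁺ = {B, C, E, H}.
The closure contains neither all of R1 = {A, B, C, F, H} nor all of R2 = {B, C, D, E, G, H}, so the common attributes are not a superkey of either fragment. The join is lossy.

No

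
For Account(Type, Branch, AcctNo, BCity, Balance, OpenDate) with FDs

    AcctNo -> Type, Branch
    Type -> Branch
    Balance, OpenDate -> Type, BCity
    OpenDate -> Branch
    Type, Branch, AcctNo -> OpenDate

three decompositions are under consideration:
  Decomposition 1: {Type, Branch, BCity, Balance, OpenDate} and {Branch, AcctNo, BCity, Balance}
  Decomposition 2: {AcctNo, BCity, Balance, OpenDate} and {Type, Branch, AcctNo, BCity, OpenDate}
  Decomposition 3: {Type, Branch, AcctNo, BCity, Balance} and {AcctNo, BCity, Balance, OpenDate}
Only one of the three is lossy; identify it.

Decomposition 1: common = {Branch, BCity, Balance}, closure = {Branch, BCity, Balance} → lossy.
Decomposition 2: common = {AcctNo, BCity, OpenDate}, closure = {Type, Branch, AcctNo, BCity, OpenDate} → lossless.
Decomposition 3: common = {AcctNo, BCity, Balance}, closure = {Type, Branch, AcctNo, BCity, Balance, OpenDate} → lossless.

Decomposition 1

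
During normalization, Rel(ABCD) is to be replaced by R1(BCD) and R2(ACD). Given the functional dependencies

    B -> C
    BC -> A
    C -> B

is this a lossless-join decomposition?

Yes

Common attributes: R1 ∩ R2 = {CD}.
Closure of {CD}: C → B applies, adding B; BC → A applies, adding A. So (CD)⁺ = {ABCD}.
This closure contains every attribute of R1, so R1 ∩ R2 → R1. The join is lossless.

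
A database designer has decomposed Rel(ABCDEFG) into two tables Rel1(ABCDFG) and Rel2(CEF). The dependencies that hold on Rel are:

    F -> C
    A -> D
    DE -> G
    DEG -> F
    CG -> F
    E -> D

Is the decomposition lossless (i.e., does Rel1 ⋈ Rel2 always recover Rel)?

Common attributes: Rel1 ∩ Rel2 = {CF}.
No dependency enlarges {CF}, so (CF)⁺ = {CF}.
The closure contains neither all of Rel1 = {ABCDFG} nor all of Rel2 = {CEF}, so the common attributes are not a superkey of either fragment. The join is lossy.

No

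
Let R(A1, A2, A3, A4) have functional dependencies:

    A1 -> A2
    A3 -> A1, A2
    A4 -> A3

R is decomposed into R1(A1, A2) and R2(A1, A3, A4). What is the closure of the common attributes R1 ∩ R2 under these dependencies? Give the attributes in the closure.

A1, A2

R1 ∩ R2 = {A1}.
A1 → A2 applies, adding A2
Closure: {A1, A2}.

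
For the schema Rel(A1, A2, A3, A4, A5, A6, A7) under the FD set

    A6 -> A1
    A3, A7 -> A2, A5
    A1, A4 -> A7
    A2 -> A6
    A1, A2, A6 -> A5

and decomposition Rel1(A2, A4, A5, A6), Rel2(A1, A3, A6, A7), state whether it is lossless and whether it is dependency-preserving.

Lossless test: (A6)⁺ = {A1, A6}, which is a superkey of neither fragment — lossy.
Dependency preservation: the restricted closure of {A3, A7} across the fragments never reaches {A2, A5}, so A3, A7 → A2, A5 cannot be enforced without a join — not preserved.

lossy and not dependency-preserving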